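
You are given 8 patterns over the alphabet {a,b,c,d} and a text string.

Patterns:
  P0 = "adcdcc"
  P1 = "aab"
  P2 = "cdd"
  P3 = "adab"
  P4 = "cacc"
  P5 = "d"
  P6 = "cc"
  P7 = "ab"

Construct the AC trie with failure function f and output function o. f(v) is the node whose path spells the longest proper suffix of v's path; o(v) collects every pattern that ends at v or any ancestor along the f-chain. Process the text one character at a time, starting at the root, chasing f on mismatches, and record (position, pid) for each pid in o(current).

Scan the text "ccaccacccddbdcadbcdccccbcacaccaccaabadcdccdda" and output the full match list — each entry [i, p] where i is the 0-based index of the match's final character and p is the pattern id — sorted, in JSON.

Build:
Trie (insert patterns):
  0='ε' goto a→1 c→9 d→17
  1='a' goto a→7 b→19 d→2
  2='ad' goto a→12 c→3
  3='adc' goto d→4
  4='adcd' goto c→5
  5='adcdc' goto c→6
  6='adcdcc' goto ·  [P0 ends]
  7='aa' goto b→8
  8='aab' goto ·  [P1 ends]
  9='c' goto a→14 c→18 d→10
  10='cd' goto d→11
  11='cdd' goto ·  [P2 ends]
  12='ada' goto b→13
  13='adab' goto ·  [P3 ends]
  14='ca' goto c→15
  15='cac' goto c→16
  16='cacc' goto ·  [P4 ends]
  17='d' goto ·  [P5 ends]
  18='cc' goto ·  [P6 ends]
  19='ab' goto ·  [P7 ends]

Failure links (BFS by depth):
  n1('a'): parent n0 fail=0; on 'a' 0 → fail=0;  out ∅∪∅=∅
  n9('c'): parent n0 fail=0; on 'c' 0 → fail=0;  out ∅∪∅=∅
  n17('d'): parent n0 fail=0; on 'd' 0 → fail=0;  out {5}∪∅={5}
  n2('ad'): parent n1 fail=0; on 'd' 0 → fail=17;  out ∅∪{5}={5}
  n7('aa'): parent n1 fail=0; on 'a' 0 → fail=1;  out ∅∪∅=∅
  n10('cd'): parent n9 fail=0; on 'd' 0 → fail=17;  out ∅∪{5}={5}
  n14('ca'): parent n9 fail=0; on 'a' 0 → fail=1;  out ∅∪∅=∅
  n18('cc'): parent n9 fail=0; on 'c' 0 → fail=9;  out {6}∪∅={6}
  n19('ab'): parent n1 fail=0; on 'b' 0 → fail=0;  out {7}∪∅={7}
  n3('adc'): parent n2 fail=17; on 'c' 17→0 → fail=9;  out ∅∪∅=∅
  n8('aab'): parent n7 fail=1; on 'b' 1 → fail=19;  out {1}∪{7}={1,7}
  n11('cdd'): parent n10 fail=17; on 'd' 17→0 → fail=17;  out {2}∪{5}={2,5}
  n12('ada'): parent n2 fail=17; on 'a' 17→0 → fail=1;  out ∅∪∅=∅
  n15('cac'): parent n14 fail=1; on 'c' 1→0 → fail=9;  out ∅∪∅=∅
  n4('adcd'): parent n3 fail=9; on 'd' 9 → fail=10;  out ∅∪{5}={5}
  n13('adab'): parent n12 fail=1; on 'b' 1 → fail=19;  out {3}∪{7}={3,7}
  n16('cacc'): parent n15 fail=9; on 'c' 9 → fail=18;  out {4}∪{6}={4,6}
  n5('adcdc'): parent n4 fail=10; on 'c' 10→17→0 → fail=9;  out ∅∪∅=∅
  n6('adcdcc'): parent n5 fail=9; on 'c' 9 → fail=18;  out {0}∪{6}={0,6}

Scan:
i=0 'c': node 0→9
i=1 'c': node 9→18  emit P6@[0:1]
i=2 'a': node 18→14 (fail-walked)
i=3 'c': node 14→15
i=4 'c': node 15→16  emit P4@[1:4],P6@[3:4]
i=5 'a': node 16→14 (fail-walked)
i=6 'c': node 14→15
i=7 'c': node 15→16  emit P4@[4:7],P6@[6:7]
i=8 'c': node 16→18 (fail-walked)  emit P6@[7:8]
i=9 'd': node 18→10 (fail-walked)  emit P5@[9:9]
i=10 'd': node 10→11  emit P2@[8:10],P5@[10:10]
i=11 'b': node 11→0 (fail-walked)
i=12 'd': node 0→17  emit P5@[12:12]
i=13 'c': node 17→9 (fail-walked)
i=14 'a': node 9→14
i=15 'd': node 14→2 (fail-walked)  emit P5@[15:15]
i=16 'b': node 2→0 (fail-walked)
i=17 'c': node 0→9
i=18 'd': node 9→10  emit P5@[18:18]
i=19 'c': node 10→9 (fail-walked)
i=20 'c': node 9→18  emit P6@[19:20]
i=21 'c': node 18→18 (fail-walked)  emit P6@[20:21]
i=22 'c': node 18→18 (fail-walked)  emit P6@[21:22]
i=23 'b': node 18→0 (fail-walked)
i=24 'c': node 0→9
i=25 'a': node 9→14
i=26 'c': node 14→15
i=27 'a': node 15→14 (fail-walked)
i=28 'c': node 14→15
i=29 'c': node 15→16  emit P4@[26:29],P6@[28:29]
i=30 'a': node 16→14 (fail-walked)
i=31 'c': node 14→15
i=32 'c': node 15→16  emit P4@[29:32],P6@[31:32]
i=33 'a': node 16→14 (fail-walked)
i=34 'a': node 14→7 (fail-walked)
i=35 'b': node 7→8  emit P1@[33:35],P7@[34:35]
i=36 'a': node 8→1 (fail-walked)
i=37 'd': node 1→2  emit P5@[37:37]
i=38 'c': node 2→3
i=39 'd': node 3→4  emit P5@[39:39]
i=40 'c': node 4→5
i=41 'c': node 5→6  emit P0@[36:41],P6@[40:41]
i=42 'd': node 6→10 (fail-walked)  emit P5@[42:42]
i=43 'd': node 10→11  emit P2@[41:43],P5@[43:43]
i=44 'a': node 11→1 (fail-walked)

Result: [[1,6],[4,4],[4,6],[7,4],[7,6],[8,6],[9,5],[10,2],[10,5],[12,5],[15,5],[18,5],[20,6],[21,6],[22,6],[29,4],[29,6],[32,4],[32,6],[35,1],[35,7],[37,5],[39,5],[41,0],[41,6],[42,5],[43,2],[43,5]]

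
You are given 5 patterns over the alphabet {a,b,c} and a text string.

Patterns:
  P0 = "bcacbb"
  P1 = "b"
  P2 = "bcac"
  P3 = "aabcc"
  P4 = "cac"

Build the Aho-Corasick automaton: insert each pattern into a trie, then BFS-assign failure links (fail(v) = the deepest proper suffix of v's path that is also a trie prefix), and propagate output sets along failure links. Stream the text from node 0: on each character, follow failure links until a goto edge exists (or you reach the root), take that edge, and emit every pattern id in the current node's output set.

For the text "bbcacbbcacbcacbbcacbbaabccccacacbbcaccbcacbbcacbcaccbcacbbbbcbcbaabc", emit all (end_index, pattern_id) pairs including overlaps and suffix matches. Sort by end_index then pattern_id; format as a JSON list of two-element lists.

Construct AC machine:
Trie (insert patterns):
  0='ε' goto a→7 b→1 c→12
  1='b' goto c→2  [P1 ends]
  2='bc' goto a→3
  3='bca' goto c→4
  4='bcac' goto b→5  [P2 ends]
  5='bcacb' goto b→6
  6='bcacbb' goto ·  [P0 ends]
  7='a' goto a→8
  8='aa' goto b→9
  9='aab' goto c→10
  10='aabc' goto c→11
  11='aabcc' goto ·  [P3 ends]
  12='c' goto a→13
  13='ca' goto c→14
  14='cac' goto ·  [P4 ends]

BFS fail/out derivation:
  fail(1) 'b': from fail(0)=0 chase 'b': 0 ⇒ 0;  out={1}∪out(0)={1}
  fail(7) 'a': from fail(0)=0 chase 'a': 0 ⇒ 0;  out=∅∪out(0)=∅
  fail(12) 'c': from fail(0)=0 chase 'c': 0 ⇒ 0;  out=∅∪out(0)=∅
  fail(2) 'bc': from fail(1)=0 chase 'c': 0 ⇒ 12;  out=∅∪out(12)=∅
  fail(8) 'aa': from fail(7)=0 chase 'a': 0 ⇒ 7;  out=∅∪out(7)=∅
  fail(13) 'ca': from fail(12)=0 chase 'a': 0 ⇒ 7;  out=∅∪out(7)=∅
  fail(3) 'bca': from fail(2)=12 chase 'a': 12 ⇒ 13;  out=∅∪out(13)=∅
  fail(9) 'aab': from fail(8)=7 chase 'b': 7→0 ⇒ 1;  out=∅∪out(1)={1}
  fail(14) 'cac': from fail(13)=7 chase 'c': 7→0 ⇒ 12;  out={4}∪out(12)={4}
  fail(4) 'bcac': from fail(3)=13 chase 'c': 13 ⇒ 14;  out={2}∪out(14)={2,4}
  fail(10) 'aabc': from fail(9)=1 chase 'c': 1 ⇒ 2;  out=∅∪out(2)=∅
  fail(5) 'bcacb': from fail(4)=14 chase 'b': 14→12→0 ⇒ 1;  out=∅∪out(1)={1}
  fail(11) 'aabcc': from fail(10)=2 chase 'c': 2→12→0 ⇒ 12;  out={3}∪out(12)={3}
  fail(6) 'bcacbb': from fail(5)=1 chase 'b': 1→0 ⇒ 1;  out={0}∪out(1)={0,1}

Text stream:
[0] read 'b'  n0⇒n1  ** P1@[0:0]
[1] read 'b'  n1⇒n1 ·f  ** P1@[1:1]
[2] read 'c'  n1⇒n2
[3] read 'a'  n2⇒n3
[4] read 'c'  n3⇒n4  ** P2@[1:4],P4@[2:4]
[5] read 'b'  n4⇒n5  ** P1@[5:5]
[6] read 'b'  n5⇒n6  ** P0@[1:6],P1@[6:6]
[7] read 'c'  n6⇒n2 ·f
[8] read 'a'  n2⇒n3
[9] read 'c'  n3⇒n4  ** P2@[6:9],P4@[7:9]
[10] read 'b'  n4⇒n5  ** P1@[10:10]
[11] read 'c'  n5⇒n2 ·f
[12] read 'a'  n2⇒n3
[13] read 'c'  n3⇒n4  ** P2@[10:13],P4@[11:13]
[14] read 'b'  n4⇒n5  ** P1@[14:14]
[15] read 'b'  n5⇒n6  ** P0@[10:15],P1@[15:15]
[16] read 'c'  n6⇒n2 ·f
[17] read 'a'  n2⇒n3
[18] read 'c'  n3⇒n4  ** P2@[15:18],P4@[16:18]
[19] read 'b'  n4⇒n5  ** P1@[19:19]
[20] read 'b'  n5⇒n6  ** P0@[15:20],P1@[20:20]
[21] read 'a'  n6⇒n7 ·f
[22] read 'a'  n7⇒n8
[23] read 'b'  n8⇒n9  ** P1@[23:23]
[24] read 'c'  n9⇒n10
[25] read 'c'  n10⇒n11  ** P3@[21:25]
[26] read 'c'  n11⇒n12 ·f
[27] read 'c'  n12⇒n12 ·f
[28] read 'a'  n12⇒n13
[29] read 'c'  n13⇒n14  ** P4@[27:29]
[30] read 'a'  n14⇒n13 ·f
[31] read 'c'  n13⇒n14  ** P4@[29:31]
[32] read 'b'  n14⇒n1 ·f  ** P1@[32:32]
[33] read 'b'  n1⇒n1 ·f  ** P1@[33:33]
[34] read 'c'  n1⇒n2
[35] read 'a'  n2⇒n3
[36] read 'c'  n3⇒n4  ** P2@[33:36],P4@[34:36]
[37] read 'c'  n4⇒n12 ·f
[38] read 'b'  n12⇒n1 ·f  ** P1@[38:38]
[39] read 'c'  n1⇒n2
[40] read 'a'  n2⇒n3
[41] read 'c'  n3⇒n4  ** P2@[38:41],P4@[39:41]
[42] read 'b'  n4⇒n5  ** P1@[42:42]
[43] read 'b'  n5⇒n6  ** P0@[38:43],P1@[43:43]
[44] read 'c'  n6⇒n2 ·f
[45] read 'a'  n2⇒n3
[46] read 'c'  n3⇒n4  ** P2@[43:46],P4@[44:46]
[47] read 'b'  n4⇒n5  ** P1@[47:47]
[48] read 'c'  n5⇒n2 ·f
[49] read 'a'  n2⇒n3
[50] read 'c'  n3⇒n4  ** P2@[47:50],P4@[48:50]
[51] read 'c'  n4⇒n12 ·f
[52] read 'b'  n12⇒n1 ·f  ** P1@[52:52]
[53] read 'c'  n1⇒n2
[54] read 'a'  n2⇒n3
[55] read 'c'  n3⇒n4  ** P2@[52:55],P4@[53:55]
[56] read 'b'  n4⇒n5  ** P1@[56:56]
[57] read 'b'  n5⇒n6  ** P0@[52:57],P1@[57:57]
[58] read 'b'  n6⇒n1 ·f  ** P1@[58:58]
[59] read 'b'  n1⇒n1 ·f  ** P1@[59:59]
[60] read 'c'  n1⇒n2
[61] read 'b'  n2⇒n1 ·f  ** P1@[61:61]
[62] read 'c'  n1⇒n2
[63] read 'b'  n2⇒n1 ·f  ** P1@[63:63]
[64] read 'a'  n1⇒n7 ·f
[65] read 'a'  n7⇒n8
[66] read 'b'  n8⇒n9  ** P1@[66:66]
[67] read 'c'  n9⇒n10

All matches (sorted): [[0,1],[1,1],[4,2],[4,4],[5,1],[6,0],[6,1],[9,2],[9,4],[10,1],[13,2],[13,4],[14,1],[15,0],[15,1],[18,2],[18,4],[19,1],[20,0],[20,1],[23,1],[25,3],[29,4],[31,4],[32,1],[33,1],[36,2],[36,4],[38,1],[41,2],[41,4],[42,1],[43,0],[43,1],[46,2],[46,4],[47,1],[50,2],[50,4],[52,1],[55,2],[55,4],[56,1],[57,0],[57,1],[58,1],[59,1],[61,1],[63,1],[66,1]]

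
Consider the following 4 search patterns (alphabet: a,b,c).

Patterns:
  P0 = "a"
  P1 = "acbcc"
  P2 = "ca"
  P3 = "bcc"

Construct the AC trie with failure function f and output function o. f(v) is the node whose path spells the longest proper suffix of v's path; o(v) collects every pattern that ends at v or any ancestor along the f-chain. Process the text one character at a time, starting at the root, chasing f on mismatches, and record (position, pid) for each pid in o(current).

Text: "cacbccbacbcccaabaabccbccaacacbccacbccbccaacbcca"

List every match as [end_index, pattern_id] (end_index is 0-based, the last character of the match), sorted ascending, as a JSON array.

Build:
Trie nodes:
  0='ε' goto a→1 b→8 c→6
  1='a' goto c→2  [P0 ends]
  2='ac' goto b→3
  3='acb' goto c→4
  4='acbc' goto c→5
  5='acbcc' goto ·  [P1 ends]
  6='c' goto a→7
  7='ca' goto ·  [P2 ends]
  8='b' goto c→9
  9='bc' goto c→10
  10='bcc' goto ·  [P3 ends]

Failure links (BFS by depth):
  fail(1) 'a': from fail(0)=0 chase 'a': 0 ⇒ 0;  out={0}∪out(0)={0}
  fail(6) 'c': from fail(0)=0 chase 'c': 0 ⇒ 0;  out=∅∪out(0)=∅
  fail(8) 'b': from fail(0)=0 chase 'b': 0 ⇒ 0;  out=∅∪out(0)=∅
  fail(2) 'ac': from fail(1)=0 chase 'c': 0 ⇒ 6;  out=∅∪out(6)=∅
  fail(7) 'ca': from fail(6)=0 chase 'a': 0 ⇒ 1;  out={2}∪out(1)={0,2}
  fail(9) 'bc': from fail(8)=0 chase 'c': 0 ⇒ 6;  out=∅∪out(6)=∅
  fail(3) 'acb': from fail(2)=6 chase 'b': 6→0 ⇒ 8;  out=∅∪out(8)=∅
  fail(10) 'bcc': from fail(9)=6 chase 'c': 6→0 ⇒ 6;  out={3}∪out(6)={3}
  fail(4) 'acbc': from fail(3)=8 chase 'c': 8 ⇒ 9;  out=∅∪out(9)=∅
  fail(5) 'acbcc': from fail(4)=9 chase 'c': 9 ⇒ 10;  out={1}∪out(10)={1,3}

Text stream:
i=0 'c': node 0→6
i=1 'a': node 6→7  emit P0@[1:1],P2@[0:1]
i=2 'c': node 7→2 (via fail)
i=3 'b': node 2→3
i=4 'c': node 3→4
i=5 'c': node 4→5  emit P1@[1:5],P3@[3:5]
i=6 'b': node 5→8 (via fail)
i=7 'a': node 8→1 (via fail)  emit P0@[7:7]
i=8 'c': node 1→2
i=9 'b': node 2→3
i=10 'c': node 3→4
i=11 'c': node 4→5  emit P1@[7:11],P3@[9:11]
i=12 'c': node 5→6 (via fail)
i=13 'a': node 6→7  emit P0@[13:13],P2@[12:13]
i=14 'a': node 7→1 (via fail)  emit P0@[14:14]
i=15 'b': node 1→8 (via fail)
i=16 'a': node 8→1 (via fail)  emit P0@[16:16]
i=17 'a': node 1→1 (via fail)  emit P0@[17:17]
i=18 'b': node 1→8 (via fail)
i=19 'c': node 8→9
i=20 'c': node 9→10  emit P3@[18:20]
i=21 'b': node 10→8 (via fail)
i=22 'c': node 8→9
i=23 'c': node 9→10  emit P3@[21:23]
i=24 'a': node 10→7 (via fail)  emit P0@[24:24],P2@[23:24]
i=25 'a': node 7→1 (via fail)  emit P0@[25:25]
i=26 'c': node 1→2
i=27 'a': node 2→7 (via fail)  emit P0@[27:27],P2@[26:27]
i=28 'c': node 7→2 (via fail)
i=29 'b': node 2→3
i=30 'c': node 3→4
i=31 'c': node 4→5  emit P1@[27:31],P3@[29:31]
i=32 'a': node 5→7 (via fail)  emit P0@[32:32],P2@[31:32]
i=33 'c': node 7→2 (via fail)
i=34 'b': node 2→3
i=35 'c': node 3→4
i=36 'c': node 4→5  emit P1@[32:36],P3@[34:36]
i=37 'b': node 5→8 (via fail)
i=38 'c': node 8→9
i=39 'c': node 9→10  emit P3@[37:39]
i=40 'a': node 10→7 (via fail)  emit P0@[40:40],P2@[39:40]
i=41 'a': node 7→1 (via fail)  emit P0@[41:41]
i=42 'c': node 1→2
i=43 'b': node 2→3
i=44 'c': node 3→4
i=45 'c': node 4→5  emit P1@[41:45],P3@[43:45]
i=46 'a': node 5→7 (via fail)  emit P0@[46:46],P2@[45:46]

All matches (sorted): [[1,0],[1,2],[5,1],[5,3],[7,0],[11,1],[11,3],[13,0],[13,2],[14,0],[16,0],[17,0],[20,3],[23,3],[24,0],[24,2],[25,0],[27,0],[27,2],[31,1],[31,3],[32,0],[32,2],[36,1],[36,3],[39,3],[40,0],[40,2],[41,0],[45,1],[45,3],[46,0],[46,2]]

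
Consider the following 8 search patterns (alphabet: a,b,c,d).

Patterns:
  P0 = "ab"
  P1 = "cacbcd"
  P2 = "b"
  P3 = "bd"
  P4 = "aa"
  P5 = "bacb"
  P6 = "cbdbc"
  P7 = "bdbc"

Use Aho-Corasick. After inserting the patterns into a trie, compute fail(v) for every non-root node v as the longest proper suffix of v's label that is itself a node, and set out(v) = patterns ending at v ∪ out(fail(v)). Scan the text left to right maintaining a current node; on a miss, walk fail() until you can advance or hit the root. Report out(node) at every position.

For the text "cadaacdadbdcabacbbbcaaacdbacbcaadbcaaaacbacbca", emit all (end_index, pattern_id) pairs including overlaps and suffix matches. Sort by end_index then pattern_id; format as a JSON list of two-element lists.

Construct AC machine:
Trie nodes:
  n0 'ε': a→1 b→9 c→3
  n1 'a': a→11 b→2
  n2 'ab': ·  [P0 ends]
  n3 'c': a→4 b→15
  n4 'ca': c→5
  n5 'cac': b→6
  n6 'cacb': c→7
  n7 'cacbc': d→8
  n8 'cacbcd': ·  [P1 ends]
  n9 'b': a→12 d→10  [P2 ends]
  n10 'bd': b→19  [P3 ends]
  n11 'aa': ·  [P4 ends]
  n12 'ba': c→13
  n13 'bac': b→14
  n14 'bacb': ·  [P5 ends]
  n15 'cb': d→16
  n16 'cbd': b→17
  n17 'cbdb': c→18
  n18 'cbdbc': ·  [P6 ends]
  n19 'bdb': c→20
  n20 'bdbc': ·  [P7 ends]

BFS fail/out derivation:
  n1('a'): parent n0 fail=0; on 'a' 0 → fail=0;  out ∅∪∅=∅
  n3('c'): parent n0 fail=0; on 'c' 0 → fail=0;  out ∅∪∅=∅
  n9('b'): parent n0 fail=0; on 'b' 0 → fail=0;  out {2}∪∅={2}
  n2('ab'): parent n1 fail=0; on 'b' 0 → fail=9;  out {0}∪{2}={0,2}
  n4('ca'): parent n3 fail=0; on 'a' 0 → fail=1;  out ∅∪∅=∅
  n10('bd'): parent n9 fail=0; on 'd' 0 → fail=0;  out {3}∪∅={3}
  n11('aa'): parent n1 fail=0; on 'a' 0 → fail=1;  out {4}∪∅={4}
  n12('ba'): parent n9 fail=0; on 'a' 0 → fail=1;  out ∅∪∅=∅
  n15('cb'): parent n3 fail=0; on 'b' 0 → fail=9;  out ∅∪{2}={2}
  n5('cac'): parent n4 fail=1; on 'c' 1→0 → fail=3;  out ∅∪∅=∅
  n13('bac'): parent n12 fail=1; on 'c' 1→0 → fail=3;  out ∅∪∅=∅
  n16('cbd'): parent n15 fail=9; on 'd' 9 → fail=10;  out ∅∪{3}={3}
  n19('bdb'): parent n10 fail=0; on 'b' 0 → fail=9;  out ∅∪{2}={2}
  n6('cacb'): parent n5 fail=3; on 'b' 3 → fail=15;  out ∅∪{2}={2}
  n14('bacb'): parent n13 fail=3; on 'b' 3 → fail=15;  out {5}∪{2}={2,5}
  n17('cbdb'): parent n16 fail=10; on 'b' 10 → fail=19;  out ∅∪{2}={2}
  n20('bdbc'): parent n19 fail=9; on 'c' 9→0 → fail=3;  out {7}∪∅={7}
  n7('cacbc'): parent n6 fail=15; on 'c' 15→9→0 → fail=3;  out ∅∪∅=∅
  n18('cbdbc'): parent n17 fail=19; on 'c' 19 → fail=20;  out {6}∪{7}={6,7}
  n8('cacbcd'): parent n7 fail=3; on 'd' 3→0 → fail=0;  out {1}∪∅={1}

Text stream:
pos 0 'c': at 3
pos 1 'a': at 4
pos 2 'd': at 0 (fail-walked)
pos 3 'a': at 1
pos 4 'a': at 11  emit P4@[3:4]
pos 5 'c': at 3 (fail-walked)
pos 6 'd': at 0 (fail-walked)
pos 7 'a': at 1
pos 8 'd': at 0 (fail-walked)
pos 9 'b': at 9  emit P2@[9:9]
pos 10 'd': at 10  emit P3@[9:10]
pos 11 'c': at 3 (fail-walked)
pos 12 'a': at 4
pos 13 'b': at 2 (fail-walked)  emit P0@[12:13],P2@[13:13]
pos 14 'a': at 12 (fail-walked)
pos 15 'c': at 13
pos 16 'b': at 14  emit P2@[16:16],P5@[13:16]
pos 17 'b': at 9 (fail-walked)  emit P2@[17:17]
pos 18 'b': at 9 (fail-walked)  emit P2@[18:18]
pos 19 'c': at 3 (fail-walked)
pos 20 'a': at 4
pos 21 'a': at 11 (fail-walked)  emit P4@[20:21]
pos 22 'a': at 11 (fail-walked)  emit P4@[21:22]
pos 23 'c': at 3 (fail-walked)
pos 24 'd': at 0 (fail-walked)
pos 25 'b': at 9  emit P2@[25:25]
pos 26 'a': at 12
pos 27 'c': at 13
pos 28 'b': at 14  emit P2@[28:28],P5@[25:28]
pos 29 'c': at 3 (fail-walked)
pos 30 'a': at 4
pos 31 'a': at 11 (fail-walked)  emit P4@[30:31]
pos 32 'd': at 0 (fail-walked)
pos 33 'b': at 9  emit P2@[33:33]
pos 34 'c': at 3 (fail-walked)
pos 35 'a': at 4
pos 36 'a': at 11 (fail-walked)  emit P4@[35:36]
pos 37 'a': at 11 (fail-walked)  emit P4@[36:37]
pos 38 'a': at 11 (fail-walked)  emit P4@[37:38]
pos 39 'c': at 3 (fail-walked)
pos 40 'b': at 15  emit P2@[40:40]
pos 41 'a': at 12 (fail-walked)
pos 42 'c': at 13
pos 43 'b': at 14  emit P2@[43:43],P5@[40:43]
pos 44 'c': at 3 (fail-walked)
pos 45 'a': at 4

All matches (sorted): [[4,4],[9,2],[10,3],[13,0],[13,2],[16,2],[16,5],[17,2],[18,2],[21,4],[22,4],[25,2],[28,2],[28,5],[31,4],[33,2],[36,4],[37,4],[38,4],[40,2],[43,2],[43,5]]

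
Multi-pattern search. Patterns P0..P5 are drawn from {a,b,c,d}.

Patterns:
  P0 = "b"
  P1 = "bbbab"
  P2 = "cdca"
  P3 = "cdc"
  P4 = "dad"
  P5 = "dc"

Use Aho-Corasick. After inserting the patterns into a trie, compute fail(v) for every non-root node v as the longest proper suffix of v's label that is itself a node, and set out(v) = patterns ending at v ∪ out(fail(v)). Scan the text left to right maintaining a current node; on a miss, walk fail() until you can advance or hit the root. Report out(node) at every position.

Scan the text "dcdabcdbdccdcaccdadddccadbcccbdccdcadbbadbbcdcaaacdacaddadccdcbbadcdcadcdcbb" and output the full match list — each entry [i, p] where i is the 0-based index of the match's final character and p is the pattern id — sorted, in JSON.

Build:
Trie (insert patterns):
  0='ε' goto b→1 c→6 d→10
  1='b' goto b→2  [P0 ends]
  2='bb' goto b→3
  3='bbb' goto a→4
  4='bbba' goto b→5
  5='bbbab' goto ·  [P1 ends]
  6='c' goto d→7
  7='cd' goto c→8
  8='cdc' goto a→9  [P3 ends]
  9='cdca' goto ·  [P2 ends]
  10='d' goto a→11 c→13
  11='da' goto d→12
  12='dad' goto ·  [P4 ends]
  13='dc' goto ·  [P5 ends]

BFS fail/out derivation:
  fail(1) 'b': from fail(0)=0 chase 'b': 0 ⇒ 0;  out={0}∪out(0)={0}
  fail(6) 'c': from fail(0)=0 chase 'c': 0 ⇒ 0;  out=∅∪out(0)=∅
  fail(10) 'd': from fail(0)=0 chase 'd': 0 ⇒ 0;  out=∅∪out(0)=∅
  fail(2) 'bb': from fail(1)=0 chase 'b': 0 ⇒ 1;  out=∅∪out(1)={0}
  fail(7) 'cd': from fail(6)=0 chase 'd': 0 ⇒ 10;  out=∅∪out(10)=∅
  fail(11) 'da': from fail(10)=0 chase 'a': 0 ⇒ 0;  out=∅∪out(0)=∅
  fail(13) 'dc': from fail(10)=0 chase 'c': 0 ⇒ 6;  out={5}∪out(6)={5}
  fail(3) 'bbb': from fail(2)=1 chase 'b': 1 ⇒ 2;  out=∅∪out(2)={0}
  fail(8) 'cdc': from fail(7)=10 chase 'c': 10 ⇒ 13;  out={3}∪out(13)={3,5}
  fail(12) 'dad': from fail(11)=0 chase 'd': 0 ⇒ 10;  out={4}∪out(10)={4}
  fail(4) 'bbba': from fail(3)=2 chase 'a': 2→1→0 ⇒ 0;  out=∅∪out(0)=∅
  fail(9) 'cdca': from fail(8)=13 chase 'a': 13→6→0 ⇒ 0;  out={2}∪out(0)={2}
  fail(5) 'bbbab': from fail(4)=0 chase 'b': 0 ⇒ 1;  out={1}∪out(1)={0,1}

Text stream:
[0] read 'd'  n0⇒n10
[1] read 'c'  n10⇒n13  → match P5@[0:1]
[2] read 'd'  n13⇒n7 ·f
[3] read 'a'  n7⇒n11 ·f
[4] read 'b'  n11⇒n1 ·f  → match P0@[4:4]
[5] read 'c'  n1⇒n6 ·f
[6] read 'd'  n6⇒n7
[7] read 'b'  n7⇒n1 ·f  → match P0@[7:7]
[8] read 'd'  n1⇒n10 ·f
[9] read 'c'  n10⇒n13  → match P5@[8:9]
[10] read 'c'  n13⇒n6 ·f
[11] read 'd'  n6⇒n7
[12] read 'c'  n7⇒n8  → match P3@[10:12],P5@[11:12]
[13] read 'a'  n8⇒n9  → match P2@[10:13]
[14] read 'c'  n9⇒n6 ·f
[15] read 'c'  n6⇒n6 ·f
[16] read 'd'  n6⇒n7
[17] read 'a'  n7⇒n11 ·f
[18] read 'd'  n11⇒n12  → match P4@[16:18]
[19] read 'd'  n12⇒n10 ·f
[20] read 'd'  n10⇒n10 ·f
[21] read 'c'  n10⇒n13  → match P5@[20:21]
[22] read 'c'  n13⇒n6 ·f
[23] read 'a'  n6⇒n0 ·f
[24] read 'd'  n0⇒n10
[25] read 'b'  n10⇒n1 ·f  → match P0@[25:25]
[26] read 'c'  n1⇒n6 ·f
[27] read 'c'  n6⇒n6 ·f
[28] read 'c'  n6⇒n6 ·f
[29] read 'b'  n6⇒n1 ·f  → match P0@[29:29]
[30] read 'd'  n1⇒n10 ·f
[31] read 'c'  n10⇒n13  → match P5@[30:31]
[32] read 'c'  n13⇒n6 ·f
[33] read 'd'  n6⇒n7
[34] read 'c'  n7⇒n8  → match P3@[32:34],P5@[33:34]
[35] read 'a'  n8⇒n9  → match P2@[32:35]
[36] read 'd'  n9⇒n10 ·f
[37] read 'b'  n10⇒n1 ·f  → match P0@[37:37]
[38] read 'b'  n1⇒n2  → match P0@[38:38]
[39] read 'a'  n2⇒n0 ·f
[40] read 'd'  n0⇒n10
[41] read 'b'  n10⇒n1 ·f  → match P0@[41:41]
[42] read 'b'  n1⇒n2  → match P0@[42:42]
[43] read 'c'  n2⇒n6 ·f
[44] read 'd'  n6⇒n7
[45] read 'c'  n7⇒n8  → match P3@[43:45],P5@[44:45]
[46] read 'a'  n8⇒n9  → match P2@[43:46]
[47] read 'a'  n9⇒n0 ·f
[48] read 'a'  n0⇒n0
[49] read 'c'  n0⇒n6
[50] read 'd'  n6⇒n7
[51] read 'a'  n7⇒n11 ·f
[52] read 'c'  n11⇒n6 ·f
[53] read 'a'  n6⇒n0 ·f
[54] read 'd'  n0⇒n10
[55] read 'd'  n10⇒n10 ·f
[56] read 'a'  n10⇒n11
[57] read 'd'  n11⇒n12  → match P4@[55:57]
[58] read 'c'  n12⇒n13 ·f  → match P5@[57:58]
[59] read 'c'  n13⇒n6 ·f
[60] read 'd'  n6⇒n7
[61] read 'c'  n7⇒n8  → match P3@[59:61],P5@[60:61]
[62] read 'b'  n8⇒n1 ·f  → match P0@[62:62]
[63] read 'b'  n1⇒n2  → match P0@[63:63]
[64] read 'a'  n2⇒n0 ·f
[65] read 'd'  n0⇒n10
[66] read 'c'  n10⇒n13  → match P5@[65:66]
[67] read 'd'  n13⇒n7 ·f
[68] read 'c'  n7⇒n8  → match P3@[66:68],P5@[67:68]
[69] read 'a'  n8⇒n9  → match P2@[66:69]
[70] read 'd'  n9⇒n10 ·f
[71] read 'c'  n10⇒n13  → match P5@[70:71]
[72] read 'd'  n13⇒n7 ·f
[73] read 'c'  n7⇒n8  → match P3@[71:73],P5@[72:73]
[74] read 'b'  n8⇒n1 ·f  → match P0@[74:74]
[75] read 'b'  n1⇒n2  → match P0@[75:75]

Result: [[1,5],[4,0],[7,0],[9,5],[12,3],[12,5],[13,2],[18,4],[21,5],[25,0],[29,0],[31,5],[34,3],[34,5],[35,2],[37,0],[38,0],[41,0],[42,0],[45,3],[45,5],[46,2],[57,4],[58,5],[61,3],[61,5],[62,0],[63,0],[66,5],[68,3],[68,5],[69,2],[71,5],[73,3],[73,5],[74,0],[75,0]]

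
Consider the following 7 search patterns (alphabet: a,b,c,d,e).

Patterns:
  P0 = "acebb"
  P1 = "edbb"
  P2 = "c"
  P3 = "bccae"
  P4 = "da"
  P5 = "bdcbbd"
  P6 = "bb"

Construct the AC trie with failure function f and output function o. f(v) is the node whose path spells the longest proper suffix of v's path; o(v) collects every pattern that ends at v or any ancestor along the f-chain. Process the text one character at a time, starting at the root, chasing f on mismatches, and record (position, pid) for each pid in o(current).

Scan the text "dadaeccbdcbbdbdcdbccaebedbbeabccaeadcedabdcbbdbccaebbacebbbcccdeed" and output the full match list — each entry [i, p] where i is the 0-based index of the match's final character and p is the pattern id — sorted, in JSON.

Build automaton:
Trie nodes:
  0='ε' goto a→1 b→11 c→10 d→16 e→6
  1='a' goto c→2
  2='ac' goto e→3
  3='ace' goto b→4
  4='aceb' goto b→5
  5='acebb' goto ·  ←P0
  6='e' goto d→7
  7='ed' goto b→8
  8='edb' goto b→9
  9='edbb' goto ·  ←P1
  10='c' goto ·  ←P2
  11='b' goto b→23 c→12 d→18
  12='bc' goto c→13
  13='bcc' goto a→14
  14='bcca' goto e→15
  15='bccae' goto ·  ←P3
  16='d' goto a→17
  17='da' goto ·  ←P4
  18='bd' goto c→19
  19='bdc' goto b→20
  20='bdcb' goto b→21
  21='bdcbb' goto d→22
  22='bdcbbd' goto ·  ←P5
  23='bb' goto ·  ←P6

Failure links (BFS by depth):
  n1('a'): parent n0 fail=0; on 'a' 0 → fail=0;  out ∅∪∅=∅
  n6('e'): parent n0 fail=0; on 'e' 0 → fail=0;  out ∅∪∅=∅
  n10('c'): parent n0 fail=0; on 'c' 0 → fail=0;  out {2}∪∅={2}
  n11('b'): parent n0 fail=0; on 'b' 0 → fail=0;  out ∅∪∅=∅
  n16('d'): parent n0 fail=0; on 'd' 0 → fail=0;  out ∅∪∅=∅
  n2('ac'): parent n1 fail=0; on 'c' 0 → fail=10;  out ∅∪{2}={2}
  n7('ed'): parent n6 fail=0; on 'd' 0 → fail=16;  out ∅∪∅=∅
  n12('bc'): parent n11 fail=0; on 'c' 0 → fail=10;  out ∅∪{2}={2}
  n17('da'): parent n16 fail=0; on 'a' 0 → fail=1;  out {4}∪∅={4}
  n18('bd'): parent n11 fail=0; on 'd' 0 → fail=16;  out ∅∪∅=∅
  n23('bb'): parent n11 fail=0; on 'b' 0 → fail=11;  out {6}∪∅={6}
  n3('ace'): parent n2 fail=10; on 'e' 10→0 → fail=6;  out ∅∪∅=∅
  n8('edb'): parent n7 fail=16; on 'b' 16→0 → fail=11;  out ∅∪∅=∅
  n13('bcc'): parent n12 fail=10; on 'c' 10→0 → fail=10;  out ∅∪{2}={2}
  n19('bdc'): parent n18 fail=16; on 'c' 16→0 → fail=10;  out ∅∪{2}={2}
  n4('aceb'): parent n3 fail=6; on 'b' 6→0 → fail=11;  out ∅∪∅=∅
  n9('edbb'): parent n8 fail=11; on 'b' 11 → fail=23;  out {1}∪{6}={1,6}
  n14('bcca'): parent n13 fail=10; on 'a' 10→0 → fail=1;  out ∅∪∅=∅
  n20('bdcb'): parent n19 fail=10; on 'b' 10→0 → fail=11;  out ∅∪∅=∅
  n5('acebb'): parent n4 fail=11; on 'b' 11 → fail=23;  out {0}∪{6}={0,6}
  n15('bccae'): parent n14 fail=1; on 'e' 1→0 → fail=6;  out {3}∪∅={3}
  n21('bdcbb'): parent n20 fail=11; on 'b' 11 → fail=23;  out ∅∪{6}={6}
  n22('bdcbbd'): parent n21 fail=23; on 'd' 23→11 → fail=18;  out {5}∪∅={5}

Scan:
[0] read 'd'  n0⇒n16
[1] read 'a'  n16⇒n17  emit P4@[0:1]
[2] read 'd'  n17⇒n16 (fail-walked)
[3] read 'a'  n16⇒n17  emit P4@[2:3]
[4] read 'e'  n17⇒n6 (fail-walked)
[5] read 'c'  n6⇒n10 (fail-walked)  emit P2@[5:5]
[6] read 'c'  n10⇒n10 (fail-walked)  emit P2@[6:6]
[7] read 'b'  n10⇒n11 (fail-walked)
[8] read 'd'  n11⇒n18
[9] read 'c'  n18⇒n19  emit P2@[9:9]
[10] read 'b'  n19⇒n20
[11] read 'b'  n20⇒n21  emit P6@[10:11]
[12] read 'd'  n21⇒n22  emit P5@[7:12]
[13] read 'b'  n22⇒n11 (fail-walked)
[14] read 'd'  n11⇒n18
[15] read 'c'  n18⇒n19  emit P2@[15:15]
[16] read 'd'  n19⇒n16 (fail-walked)
[17] read 'b'  n16⇒n11 (fail-walked)
[18] read 'c'  n11⇒n12  emit P2@[18:18]
[19] read 'c'  n12⇒n13  emit P2@[19:19]
[20] read 'a'  n13⇒n14
[21] read 'e'  n14⇒n15  emit P3@[17:21]
[22] read 'b'  n15⇒n11 (fail-walked)
[23] read 'e'  n11⇒n6 (fail-walked)
[24] read 'd'  n6⇒n7
[25] read 'b'  n7⇒n8
[26] read 'b'  n8⇒n9  emit P1@[23:26],P6@[25:26]
[27] read 'e'  n9⇒n6 (fail-walked)
[28] read 'a'  n6⇒n1 (fail-walked)
[29] read 'b'  n1⇒n11 (fail-walked)
[30] read 'c'  n11⇒n12  emit P2@[30:30]
[31] read 'c'  n12⇒n13  emit P2@[31:31]
[32] read 'a'  n13⇒n14
[33] read 'e'  n14⇒n15  emit P3@[29:33]
[34] read 'a'  n15⇒n1 (fail-walked)
[35] read 'd'  n1⇒n16 (fail-walked)
[36] read 'c'  n16⇒n10 (fail-walked)  emit P2@[36:36]
[37] read 'e'  n10⇒n6 (fail-walked)
[38] read 'd'  n6⇒n7
[39] read 'a'  n7⇒n17 (fail-walked)  emit P4@[38:39]
[40] read 'b'  n17⇒n11 (fail-walked)
[41] read 'd'  n11⇒n18
[42] read 'c'  n18⇒n19  emit P2@[42:42]
[43] read 'b'  n19⇒n20
[44] read 'b'  n20⇒n21  emit P6@[43:44]
[45] read 'd'  n21⇒n22  emit P5@[40:45]
[46] read 'b'  n22⇒n11 (fail-walked)
[47] read 'c'  n11⇒n12  emit P2@[47:47]
[48] read 'c'  n12⇒n13  emit P2@[48:48]
[49] read 'a'  n13⇒n14
[50] read 'e'  n14⇒n15  emit P3@[46:50]
[51] read 'b'  n15⇒n11 (fail-walked)
[52] read 'b'  n11⇒n23  emit P6@[51:52]
[53] read 'a'  n23⇒n1 (fail-walked)
[54] read 'c'  n1⇒n2  emit P2@[54:54]
[55] read 'e'  n2⇒n3
[56] read 'b'  n3⇒n4
[57] read 'b'  n4⇒n5  emit P0@[53:57],P6@[56:57]
[58] read 'b'  n5⇒n23 (fail-walked)  emit P6@[57:58]
[59] read 'c'  n23⇒n12 (fail-walked)  emit P2@[59:59]
[60] read 'c'  n12⇒n13  emit P2@[60:60]
[61] read 'c'  n13⇒n10 (fail-walked)  emit P2@[61:61]
[62] read 'd'  n10⇒n16 (fail-walked)
[63] read 'e'  n16⇒n6 (fail-walked)
[64] read 'e'  n6⇒n6 (fail-walked)
[65] read 'd'  n6⇒n7

Result: [[1,4],[3,4],[5,2],[6,2],[9,2],[11,6],[12,5],[15,2],[18,2],[19,2],[21,3],[26,1],[26,6],[30,2],[31,2],[33,3],[36,2],[39,4],[42,2],[44,6],[45,5],[47,2],[48,2],[50,3],[52,6],[54,2],[57,0],[57,6],[58,6],[59,2],[60,2],[61,2]]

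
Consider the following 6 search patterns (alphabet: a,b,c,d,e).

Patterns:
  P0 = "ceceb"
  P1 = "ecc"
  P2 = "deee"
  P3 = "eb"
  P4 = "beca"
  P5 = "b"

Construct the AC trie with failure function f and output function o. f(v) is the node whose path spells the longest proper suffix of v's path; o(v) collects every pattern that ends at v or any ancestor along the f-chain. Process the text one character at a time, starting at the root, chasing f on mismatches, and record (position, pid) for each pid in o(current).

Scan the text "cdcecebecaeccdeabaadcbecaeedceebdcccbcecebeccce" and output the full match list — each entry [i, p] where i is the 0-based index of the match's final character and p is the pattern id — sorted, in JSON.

Construct AC machine:
Trie nodes:
  0='ε' goto b→14 c→1 d→9 e→6
  1='c' goto e→2
  2='ce' goto c→3
  3='cec' goto e→4
  4='cece' goto b→5
  5='ceceb' goto ·  [P0 ends]
  6='e' goto b→13 c→7
  7='ec' goto c→8
  8='ecc' goto ·  [P1 ends]
  9='d' goto e→10
  10='de' goto e→11
  11='dee' goto e→12
  12='deee' goto ·  [P2 ends]
  13='eb' goto ·  [P3 ends]
  14='b' goto e→15  [P5 ends]
  15='be' goto c→16
  16='bec' goto a→17
  17='beca' goto ·  [P4 ends]

BFS fail/out derivation:
  n1('c'): parent n0 fail=0; on 'c' 0 → fail=0;  out ∅∪∅=∅
  n6('e'): parent n0 fail=0; on 'e' 0 → fail=0;  out ∅∪∅=∅
  n9('d'): parent n0 fail=0; on 'd' 0 → fail=0;  out ∅∪∅=∅
  n14('b'): parent n0 fail=0; on 'b' 0 → fail=0;  out {5}∪∅={5}
  n2('ce'): parent n1 fail=0; on 'e' 0 → fail=6;  out ∅∪∅=∅
  n7('ec'): parent n6 fail=0; on 'c' 0 → fail=1;  out ∅∪∅=∅
  n10('de'): parent n9 fail=0; on 'e' 0 → fail=6;  out ∅∪∅=∅
  n13('eb'): parent n6 fail=0; on 'b' 0 → fail=14;  out {3}∪{5}={3,5}
  n15('be'): parent n14 fail=0; on 'e' 0 → fail=6;  out ∅∪∅=∅
  n3('cec'): parent n2 fail=6; on 'c' 6 → fail=7;  out ∅∪∅=∅
  n8('ecc'): parent n7 fail=1; on 'c' 1→0 → fail=1;  out {1}∪∅={1}
  n11('dee'): parent n10 fail=6; on 'e' 6→0 → fail=6;  out ∅∪∅=∅
  n16('bec'): parent n15 fail=6; on 'c' 6 → fail=7;  out ∅∪∅=∅
  n4('cece'): parent n3 fail=7; on 'e' 7→1 → fail=2;  out ∅∪∅=∅
  n12('deee'): parent n11 fail=6; on 'e' 6→0 → fail=6;  out {2}∪∅={2}
  n17('beca'): parent n16 fail=7; on 'a' 7→1→0 → fail=0;  out {4}∪∅={4}
  n5('ceceb'): parent n4 fail=2; on 'b' 2→6 → fail=13;  out {0}∪{3,5}={0,3,5}

Text stream:
i=0 'c': node 0→1
i=1 'd': node 1→9 ·f
i=2 'c': node 9→1 ·f
i=3 'e': node 1→2
i=4 'c': node 2→3
i=5 'e': node 3→4
i=6 'b': node 4→5  emit P0@[2:6],P3@[5:6],P5@[6:6]
i=7 'e': node 5→15 ·f
i=8 'c': node 15→16
i=9 'a': node 16→17  emit P4@[6:9]
i=10 'e': node 17→6 ·f
i=11 'c': node 6→7
i=12 'c': node 7→8  emit P1@[10:12]
i=13 'd': node 8→9 ·f
i=14 'e': node 9→10
i=15 'a': node 10→0 ·f
i=16 'b': node 0→14  emit P5@[16:16]
i=17 'a': node 14→0 ·f
i=18 'a': node 0→0
i=19 'd': node 0→9
i=20 'c': node 9→1 ·f
i=21 'b': node 1→14 ·f  emit P5@[21:21]
i=22 'e': node 14→15
i=23 'c': node 15→16
i=24 'a': node 16→17  emit P4@[21:24]
i=25 'e': node 17→6 ·f
i=26 'e': node 6→6 ·f
i=27 'd': node 6→9 ·f
i=28 'c': node 9→1 ·f
i=29 'e': node 1→2
i=30 'e': node 2→6 ·f
i=31 'b': node 6→13  emit P3@[30:31],P5@[31:31]
i=32 'd': node 13→9 ·f
i=33 'c': node 9→1 ·f
i=34 'c': node 1→1 ·f
i=35 'c': node 1→1 ·f
i=36 'b': node 1→14 ·f  emit P5@[36:36]
i=37 'c': node 14→1 ·f
i=38 'e': node 1→2
i=39 'c': node 2→3
i=40 'e': node 3→4
i=41 'b': node 4→5  emit P0@[37:41],P3@[40:41],P5@[41:41]
i=42 'e': node 5→15 ·f
i=43 'c': node 15→16
i=44 'c': node 16→8 ·f  emit P1@[42:44]
i=45 'c': node 8→1 ·f
i=46 'e': node 1→2

Result: [[6,0],[6,3],[6,5],[9,4],[12,1],[16,5],[21,5],[24,4],[31,3],[31,5],[36,5],[41,0],[41,3],[41,5],[44,1]]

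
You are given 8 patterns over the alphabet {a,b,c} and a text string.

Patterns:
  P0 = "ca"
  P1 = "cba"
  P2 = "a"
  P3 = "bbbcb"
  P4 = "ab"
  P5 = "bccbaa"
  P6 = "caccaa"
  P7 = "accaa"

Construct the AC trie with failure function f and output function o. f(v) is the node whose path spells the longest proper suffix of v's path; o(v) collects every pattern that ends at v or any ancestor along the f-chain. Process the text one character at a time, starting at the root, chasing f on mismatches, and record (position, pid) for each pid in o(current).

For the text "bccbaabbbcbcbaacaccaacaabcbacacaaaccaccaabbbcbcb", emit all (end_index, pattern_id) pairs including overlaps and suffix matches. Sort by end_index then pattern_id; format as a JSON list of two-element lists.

Build automaton:
Trie (insert patterns):
  n0 'ε': a→5 b→6 c→1
  n1 'c': a→2 b→3
  n2 'ca': c→17  [P0 ends]
  n3 'cb': a→4
  n4 'cba': ·  [P1 ends]
  n5 'a': b→11 c→21  [P2 ends]
  n6 'b': b→7 c→12
  n7 'bb': b→8
  n8 'bbb': c→9
  n9 'bbbc': b→10
  n10 'bbbcb': ·  [P3 ends]
  n11 'ab': ·  [P4 ends]
  n12 'bc': c→13
  n13 'bcc': b→14
  n14 'bccb': a→15
  n15 'bccba': a→16
  n16 'bccbaa': ·  [P5 ends]
  n17 'cac': c→18
  n18 'cacc': a→19
  n19 'cacca': a→20
  n20 'caccaa': ·  [P6 ends]
  n21 'ac': c→22
  n22 'acc': a→23
  n23 'acca': a→24
  n24 'accaa': ·  [P7 ends]

BFS fail/out derivation:
  fail(1) 'c': from fail(0)=0 chase 'c': 0 ⇒ 0;  out=∅∪out(0)=∅
  fail(5) 'a': from fail(0)=0 chase 'a': 0 ⇒ 0;  out={2}∪out(0)={2}
  fail(6) 'b': from fail(0)=0 chase 'b': 0 ⇒ 0;  out=∅∪out(0)=∅
  fail(2) 'ca': from fail(1)=0 chase 'a': 0 ⇒ 5;  out={0}∪out(5)={0,2}
  fail(3) 'cb': from fail(1)=0 chase 'b': 0 ⇒ 6;  out=∅∪out(6)=∅
  fail(7) 'bb': from fail(6)=0 chase 'b': 0 ⇒ 6;  out=∅∪out(6)=∅
  fail(11) 'ab': from fail(5)=0 chase 'b': 0 ⇒ 6;  out={4}∪out(6)={4}
  fail(12) 'bc': from fail(6)=0 chase 'c': 0 ⇒ 1;  out=∅∪out(1)=∅
  fail(21) 'ac': from fail(5)=0 chase 'c': 0 ⇒ 1;  out=∅∪out(1)=∅
  fail(4) 'cba': from fail(3)=6 chase 'a': 6→0 ⇒ 5;  out={1}∪out(5)={1,2}
  fail(8) 'bbb': from fail(7)=6 chase 'b': 6 ⇒ 7;  out=∅∪out(7)=∅
  fail(13) 'bcc': from fail(12)=1 chase 'c': 1→0 ⇒ 1;  out=∅∪out(1)=∅
  fail(17) 'cac': from fail(2)=5 chase 'c': 5 ⇒ 21;  out=∅∪out(21)=∅
  fail(22) 'acc': from fail(21)=1 chase 'c': 1→0 ⇒ 1;  out=∅∪out(1)=∅
  fail(9) 'bbbc': from fail(8)=7 chase 'c': 7→6 ⇒ 12;  out=∅∪out(12)=∅
  fail(14) 'bccb': from fail(13)=1 chase 'b': 1 ⇒ 3;  out=∅∪out(3)=∅
  fail(18) 'cacc': from fail(17)=21 chase 'c': 21 ⇒ 22;  out=∅∪out(22)=∅
  fail(23) 'acca': from fail(22)=1 chase 'a': 1 ⇒ 2;  out=∅∪out(2)={0,2}
  fail(10) 'bbbcb': from fail(9)=12 chase 'b': 12→1 ⇒ 3;  out={3}∪out(3)={3}
  fail(15) 'bccba': from fail(14)=3 chase 'a': 3 ⇒ 4;  out=∅∪out(4)={1,2}
  fail(19) 'cacca': from fail(18)=22 chase 'a': 22 ⇒ 23;  out=∅∪out(23)={0,2}
  fail(24) 'accaa': from fail(23)=2 chase 'a': 2→5→0 ⇒ 5;  out={7}∪out(5)={2,7}
  fail(16) 'bccbaa': from fail(15)=4 chase 'a': 4→5→0 ⇒ 5;  out={5}∪out(5)={2,5}
  fail(20) 'caccaa': from fail(19)=23 chase 'a': 23 ⇒ 24;  out={6}∪out(24)={2,6,7}

Scan:
i=0 'b': node 0→6
i=1 'c': node 6→12
i=2 'c': node 12→13
i=3 'b': node 13→14
i=4 'a': node 14→15  → match P1@[2:4],P2@[4:4]
i=5 'a': node 15→16  → match P2@[5:5],P5@[0:5]
i=6 'b': node 16→11 ·f  → match P4@[5:6]
i=7 'b': node 11→7 ·f
i=8 'b': node 7→8
i=9 'c': node 8→9
i=10 'b': node 9→10  → match P3@[6:10]
i=11 'c': node 10→12 ·f
i=12 'b': node 12→3 ·f
i=13 'a': node 3→4  → match P1@[11:13],P2@[13:13]
i=14 'a': node 4→5 ·f  → match P2@[14:14]
i=15 'c': node 5→21
i=16 'a': node 21→2 ·f  → match P0@[15:16],P2@[16:16]
i=17 'c': node 2→17
i=18 'c': node 17→18
i=19 'a': node 18→19  → match P0@[18:19],P2@[19:19]
i=20 'a': node 19→20  → match P2@[20:20],P6@[15:20],P7@[16:20]
i=21 'c': node 20→21 ·f
i=22 'a': node 21→2 ·f  → match P0@[21:22],P2@[22:22]
i=23 'a': node 2→5 ·f  → match P2@[23:23]
i=24 'b': node 5→11  → match P4@[23:24]
i=25 'c': node 11→12 ·f
i=26 'b': node 12→3 ·f
i=27 'a': node 3→4  → match P1@[25:27],P2@[27:27]
i=28 'c': node 4→21 ·f
i=29 'a': node 21→2 ·f  → match P0@[28:29],P2@[29:29]
i=30 'c': node 2→17
i=31 'a': node 17→2 ·f  → match P0@[30:31],P2@[31:31]
i=32 'a': node 2→5 ·f  → match P2@[32:32]
i=33 'a': node 5→5 ·f  → match P2@[33:33]
i=34 'c': node 5→21
i=35 'c': node 21→22
i=36 'a': node 22→23  → match P0@[35:36],P2@[36:36]
i=37 'c': node 23→17 ·f
i=38 'c': node 17→18
i=39 'a': node 18→19  → match P0@[38:39],P2@[39:39]
i=40 'a': node 19→20  → match P2@[40:40],P6@[35:40],P7@[36:40]
i=41 'b': node 20→11 ·f  → match P4@[40:41]
i=42 'b': node 11→7 ·f
i=43 'b': node 7→8
i=44 'c': node 8→9
i=45 'b': node 9→10  → match P3@[41:45]
i=46 'c': node 10→12 ·f
i=47 'b': node 12→3 ·f

Matches: [[4,1],[4,2],[5,2],[5,5],[6,4],[10,3],[13,1],[13,2],[14,2],[16,0],[16,2],[19,0],[19,2],[20,2],[20,6],[20,7],[22,0],[22,2],[23,2],[24,4],[27,1],[27,2],[29,0],[29,2],[31,0],[31,2],[32,2],[33,2],[36,0],[36,2],[39,0],[39,2],[40,2],[40,6],[40,7],[41,4],[45,3]]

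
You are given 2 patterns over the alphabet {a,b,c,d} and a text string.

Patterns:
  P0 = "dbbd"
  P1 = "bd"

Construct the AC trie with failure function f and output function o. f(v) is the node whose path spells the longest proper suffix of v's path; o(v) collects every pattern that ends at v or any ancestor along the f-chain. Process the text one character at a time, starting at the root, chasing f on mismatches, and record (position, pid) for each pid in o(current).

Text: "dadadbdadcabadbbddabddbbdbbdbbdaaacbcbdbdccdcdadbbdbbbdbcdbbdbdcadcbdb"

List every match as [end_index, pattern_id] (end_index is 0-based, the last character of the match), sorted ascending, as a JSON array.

Build:
Trie nodes:
  n0 'ε': b→5 d→1
  n1 'd': b→2
  n2 'db': b→3
  n3 'dbb': d→4
  n4 'dbbd': ·  [P0 ends]
  n5 'b': d→6
  n6 'bd': ·  [P1 ends]

BFS fail/out derivation:
  fail(1) 'd': from fail(0)=0 chase 'd': 0 ⇒ 0;  out=∅∪out(0)=∅
  fail(5) 'b': from fail(0)=0 chase 'b': 0 ⇒ 0;  out=∅∪out(0)=∅
  fail(2) 'db': from fail(1)=0 chase 'b': 0 ⇒ 5;  out=∅∪out(5)=∅
  fail(6) 'bd': from fail(5)=0 chase 'd': 0 ⇒ 1;  out={1}∪out(1)={1}
  fail(3) 'dbb': from fail(2)=5 chase 'b': 5→0 ⇒ 5;  out=∅∪out(5)=∅
  fail(4) 'dbbd': from fail(3)=5 chase 'd': 5 ⇒ 6;  out={0}∪out(6)={0,1}

Scan:
pos 0 'd': at 1
pos 1 'a': at 0 (via fail)
pos 2 'd': at 1
pos 3 'a': at 0 (via fail)
pos 4 'd': at 1
pos 5 'b': at 2
pos 6 'd': at 6 (via fail)  emit P1@[5:6]
pos 7 'a': at 0 (via fail)
pos 8 'd': at 1
pos 9 'c': at 0 (via fail)
pos 10 'a': at 0
pos 11 'b': at 5
pos 12 'a': at 0 (via fail)
pos 13 'd': at 1
pos 14 'b': at 2
pos 15 'b': at 3
pos 16 'd': at 4  emit P0@[13:16],P1@[15:16]
pos 17 'd': at 1 (via fail)
pos 18 'a': at 0 (via fail)
pos 19 'b': at 5
pos 20 'd': at 6  emit P1@[19:20]
pos 21 'd': at 1 (via fail)
pos 22 'b': at 2
pos 23 'b': at 3
pos 24 'd': at 4  emit P0@[21:24],P1@[23:24]
pos 25 'b': at 2 (via fail)
pos 26 'b': at 3
pos 27 'd': at 4  emit P0@[24:27],P1@[26:27]
pos 28 'b': at 2 (via fail)
pos 29 'b': at 3
pos 30 'd': at 4  emit P0@[27:30],P1@[29:30]
pos 31 'a': at 0 (via fail)
pos 32 'a': at 0
pos 33 'a': at 0
pos 34 'c': at 0
pos 35 'b': at 5
pos 36 'c': at 0 (via fail)
pos 37 'b': at 5
pos 38 'd': at 6  emit P1@[37:38]
pos 39 'b': at 2 (via fail)
pos 40 'd': at 6 (via fail)  emit P1@[39:40]
pos 41 'c': at 0 (via fail)
pos 42 'c': at 0
pos 43 'd': at 1
pos 44 'c': at 0 (via fail)
pos 45 'd': at 1
pos 46 'a': at 0 (via fail)
pos 47 'd': at 1
pos 48 'b': at 2
pos 49 'b': at 3
pos 50 'd': at 4  emit P0@[47:50],P1@[49:50]
pos 51 'b': at 2 (via fail)
pos 52 'b': at 3
pos 53 'b': at 5 (via fail)
pos 54 'd': at 6  emit P1@[53:54]
pos 55 'b': at 2 (via fail)
pos 56 'c': at 0 (via fail)
pos 57 'd': at 1
pos 58 'b': at 2
pos 59 'b': at 3
pos 60 'd': at 4  emit P0@[57:60],P1@[59:60]
pos 61 'b': at 2 (via fail)
pos 62 'd': at 6 (via fail)  emit P1@[61:62]
pos 63 'c': at 0 (via fail)
pos 64 'a': at 0
pos 65 'd': at 1
pos 66 'c': at 0 (via fail)
pos 67 'b': at 5
pos 68 'd': at 6  emit P1@[67:68]
pos 69 'b': at 2 (via fail)

Matches: [[6,1],[16,0],[16,1],[20,1],[24,0],[24,1],[27,0],[27,1],[30,0],[30,1],[38,1],[40,1],[50,0],[50,1],[54,1],[60,0],[60,1],[62,1],[68,1]]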